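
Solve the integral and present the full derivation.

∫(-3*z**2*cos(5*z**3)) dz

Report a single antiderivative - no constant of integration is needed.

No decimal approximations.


Step 1. Substitute u = z**3, turning ∫(-3*z**2*cos(5*z**3)) dz into ∫(-cos(5*u)) du: now ∫(-cos(5*u)) du.
Step 2. Evaluate the standard form: now -sin(5*u)/5.
Step 3. Substitute back u = z**3: now -sin(5*z**3)/5.
Answer: -sin(5*z**3)/5.


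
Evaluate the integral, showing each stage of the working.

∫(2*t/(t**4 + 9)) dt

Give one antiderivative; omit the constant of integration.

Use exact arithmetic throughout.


Step 1. Substitute u = t**2, turning ∫(2*t/(t**4 + 9)) dt into ∫(1/(u**2 + 9)) du: now ∫(1/(u**2 + 9)) du.
Step 2. Evaluate the standard form: now atan(u/3)/3.
Step 3. Substitute back u = t**2: now atan(t**2/3)/3.
Answer: atan(t**2/3)/3.


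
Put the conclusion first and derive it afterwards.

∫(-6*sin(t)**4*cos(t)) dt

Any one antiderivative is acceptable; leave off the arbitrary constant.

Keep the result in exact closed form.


The answer is -6*sin(t)**5/5.
Step 1. Substitute u = sin(t), turning ∫(-6*sin(t)**4*cos(t)) dt into ∫(-6*u**4) du: now ∫(-6*u**4) du.
Step 2. Evaluate the standard form: now -6*u**5/5.
Step 3. Substitute back u = sin(t): now -6*sin(t)**5/5.
Answer: -6*sin(t)**5/5.


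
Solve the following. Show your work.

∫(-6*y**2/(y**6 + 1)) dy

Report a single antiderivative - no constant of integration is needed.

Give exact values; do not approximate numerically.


Step 1. Substitute u = y**3, turning ∫(-6*y**2/(y**6 + 1)) dy into ∫(-2/(u**2 + 1)) du: now ∫(-2/(u**2 + 1)) du.
Step 2. Evaluate the standard form: now -2*atan(u).
Step 3. Substitute back u = y**3: now -2*atan(y**3).
Answer: -2*atan(y**3).


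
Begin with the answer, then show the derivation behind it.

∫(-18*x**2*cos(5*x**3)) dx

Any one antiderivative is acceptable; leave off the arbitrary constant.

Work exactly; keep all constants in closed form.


The answer is -6*sin(5*x**3)/5.
Step 1. Substitute u = x**3, turning ∫(-18*x**2*cos(5*x**3)) dx into ∫(-6*cos(5*u)) du: now ∫(-6*cos(5*u)) du.
Step 2. Evaluate the standard form: now -6*sin(5*u)/5.
Step 3. Substitute back u = x**3: now -6*sin(5*x**3)/5.
Answer: -6*sin(5*x**3)/5.


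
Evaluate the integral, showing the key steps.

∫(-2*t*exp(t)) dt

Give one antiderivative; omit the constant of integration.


Step 1. Integrate ∫(-2*t*exp(t)) dt by parts with u = t, dv = (-2*exp(t)) dt, so v = -2*exp(t): now -2*t*exp(t) + ∫(2*exp(t)) dt.
Step 2. Evaluate the standard form: now -2*t*exp(t) + 2*exp(t).
Answer: -2*t*exp(t) + 2*exp(t).


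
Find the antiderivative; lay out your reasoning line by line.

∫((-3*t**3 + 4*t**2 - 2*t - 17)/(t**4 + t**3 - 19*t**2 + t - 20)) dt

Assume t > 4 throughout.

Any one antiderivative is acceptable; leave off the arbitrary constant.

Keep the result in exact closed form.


Step 1. Decompose ∫((-3*t**3 + 4*t**2 - 2*t - 17)/(t**4 + t**3 - 19*t**2 + t - 20)) dt by partial fractions, (-3*t**3 + 4*t**2 - 2*t - 17)/(t**4 + t**3 - 19*t**2 + t - 20) = 1/(t**2 + 1) - 2/(t + 5) - 1/(t - 4): now ∫(-1/(t - 4)) dt + ∫(-2/(t + 5)) dt + ∫(1/(t**2 + 1)) dt.
Step 2. Evaluate the standard form [assuming t > -5]: now -2*log(t + 5) + ∫(-1/(t - 4)) dt + ∫(1/(t**2 + 1)) dt.
Step 3. Evaluate the standard form [assuming t > 4]: now -log(t - 4) - 2*log(t + 5) + ∫(1/(t**2 + 1)) dt.
Step 4. Evaluate the standard form: now -log(t - 4) - 2*log(t + 5) + atan(t).
Answer: -log(t - 4) - 2*log(t + 5) + atan(t).


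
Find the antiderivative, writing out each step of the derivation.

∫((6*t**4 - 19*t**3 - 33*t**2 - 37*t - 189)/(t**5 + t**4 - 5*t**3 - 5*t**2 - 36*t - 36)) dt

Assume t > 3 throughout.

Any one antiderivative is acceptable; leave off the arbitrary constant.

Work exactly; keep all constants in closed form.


Step 1. Decompose ∫((6*t**4 - 19*t**3 - 33*t**2 - 37*t - 189)/(t**5 + t**4 - 5*t**3 - 5*t**2 - 36*t - 36)) dt by partial fractions, (6*t**4 - 19*t**3 - 33*t**2 - 37*t - 189)/(t**5 + t**4 - 5*t**3 - 5*t**2 - 36*t - 36) = -3/(t**2 + 4) + 4/(t + 3) + 4/(t + 1) - 2/(t - 3): now ∫(-2/(t - 3)) dt + ∫(4/(t + 1)) dt + ∫(4/(t + 3)) dt + ∫(-3/(t**2 + 4)) dt.
Step 2. Evaluate the standard form [assuming t > 3]: now -2*log(t - 3) + ∫(4/(t + 1)) dt + ∫(4/(t + 3)) dt + ∫(-3/(t**2 + 4)) dt.
Step 3. Evaluate the standard form [assuming t > -1]: now -2*log(t - 3) + 4*log(t + 1) + ∫(4/(t + 3)) dt + ∫(-3/(t**2 + 4)) dt.
Step 4. Evaluate the standard form [assuming t > -3]: now -2*log(t - 3) + 4*log(t + 1) + 4*log(t + 3) + ∫(-3/(t**2 + 4)) dt.
Step 5. Evaluate the standard form: now -2*log(t - 3) + 4*log(t + 1) + 4*log(t + 3) - 3*atan(t/2)/2.
Answer: -2*log(t - 3) + 4*log(t + 1) + 4*log(t + 3) - 3*atan(t/2)/2.


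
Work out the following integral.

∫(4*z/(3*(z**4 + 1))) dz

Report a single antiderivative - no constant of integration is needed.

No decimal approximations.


Answer: 2*atan(z**2)/3.


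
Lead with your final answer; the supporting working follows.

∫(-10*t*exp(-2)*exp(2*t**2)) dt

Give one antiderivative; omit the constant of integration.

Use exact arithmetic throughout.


The answer is -5*exp(2*t**2 - 2)/2.
Step 1. Substitute u = t**2 - 1, turning ∫(-10*t*exp(-2)*exp(2*t**2)) dt into ∫(-5*exp(2*u)) du: now ∫(-5*exp(2*u)) du.
Step 2. Evaluate the standard form: now -5*exp(2*u)/2.
Step 3. Substitute back u = t**2 - 1: now -5*exp(2*t**2 - 2)/2.
Answer: -5*exp(2*t**2 - 2)/2.


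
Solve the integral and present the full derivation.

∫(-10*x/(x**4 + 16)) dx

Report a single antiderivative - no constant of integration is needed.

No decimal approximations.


Step 1. Substitute u = x**2, turning ∫(-10*x/(x**4 + 16)) dx into ∫(-5/(u**2 + 16)) du: now ∫(-5/(u**2 + 16)) du.
Step 2. Evaluate the standard form: now -5*atan(u/4)/4.
Step 3. Substitute back u = x**2: now -5*atan(x**2/4)/4.
Answer: -5*atan(x**2/4)/4.


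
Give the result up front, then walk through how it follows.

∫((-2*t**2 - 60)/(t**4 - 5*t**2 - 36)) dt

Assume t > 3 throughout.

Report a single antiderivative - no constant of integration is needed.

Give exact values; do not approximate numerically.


The answer is -log(t - 3) + log(t + 3) + 2*atan(t/2).
Step 1. Decompose ∫((-2*t**2 - 60)/(t**4 - 5*t**2 - 36)) dt by partial fractions, (-2*t**2 - 60)/(t**4 - 5*t**2 - 36) = 4/(t**2 + 4) + 1/(t + 3) - 1/(t - 3): now ∫(-1/(t - 3)) dt + ∫(1/(t + 3)) dt + ∫(4/(t**2 + 4)) dt.
Step 2. Evaluate the standard form [assuming t > 3]: now -log(t - 3) + ∫(1/(t + 3)) dt + ∫(4/(t**2 + 4)) dt.
Step 3. Evaluate the standard form [assuming t > -3]: now -log(t - 3) + log(t + 3) + ∫(4/(t**2 + 4)) dt.
Step 4. Evaluate the standard form: now -log(t - 3) + log(t + 3) + 2*atan(t/2).
Answer: -log(t - 3) + log(t + 3) + 2*atan(t/2).


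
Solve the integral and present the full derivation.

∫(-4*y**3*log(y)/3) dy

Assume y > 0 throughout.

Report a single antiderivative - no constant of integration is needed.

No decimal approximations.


Step 1. Integrate ∫(-4*y**3*log(y)/3) dy by parts with u = log(y), dv = (-4*y**3/3) dy, so v = -y**4/3 [assuming y > 0]: now -y**4*log(y)/3 + ∫(y**3/3) dy.
Step 2. Evaluate the standard form: now -y**4*log(y)/3 + y**4/12.
Answer: -y**4*log(y)/3 + y**4/12.


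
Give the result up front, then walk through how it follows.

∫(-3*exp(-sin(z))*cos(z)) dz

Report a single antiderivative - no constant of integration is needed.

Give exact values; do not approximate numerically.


The answer is 3*exp(-sin(z)).
Step 1. Substitute u = sin(z), turning ∫(-3*exp(-sin(z))*cos(z)) dz into ∫(-3*exp(-u)) du: now ∫(-3*exp(-u)) du.
Step 2. Evaluate the standard form: now 3*exp(-u).
Step 3. Substitute back u = sin(z): now 3*exp(-sin(z)).
Answer: 3*exp(-sin(z)).


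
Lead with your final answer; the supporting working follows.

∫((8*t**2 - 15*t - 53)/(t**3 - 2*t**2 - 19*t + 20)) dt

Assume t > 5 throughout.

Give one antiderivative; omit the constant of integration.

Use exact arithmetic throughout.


The answer is 2*log(t - 5) + 3*log(t - 1) + 3*log(t + 4).
Step 1. Decompose ∫((8*t**2 - 15*t - 53)/(t**3 - 2*t**2 - 19*t + 20)) dt by partial fractions, (8*t**2 - 15*t - 53)/(t**3 - 2*t**2 - 19*t + 20) = 3/(t + 4) + 3/(t - 1) + 2/(t - 5): now ∫(2/(t - 5)) dt + ∫(3/(t - 1)) dt + ∫(3/(t + 4)) dt.
Step 2. Evaluate the standard form [assuming t > -4]: now 3*log(t + 4) + ∫(2/(t - 5)) dt + ∫(3/(t - 1)) dt.
Step 3. Evaluate the standard form [assuming t > 5]: now 2*log(t - 5) + 3*log(t + 4) + ∫(3/(t - 1)) dt.
Step 4. Evaluate the standard form [assuming t > 1]: now 2*log(t - 5) + 3*log(t - 1) + 3*log(t + 4).
Answer: 2*log(t - 5) + 3*log(t - 1) + 3*log(t + 4).


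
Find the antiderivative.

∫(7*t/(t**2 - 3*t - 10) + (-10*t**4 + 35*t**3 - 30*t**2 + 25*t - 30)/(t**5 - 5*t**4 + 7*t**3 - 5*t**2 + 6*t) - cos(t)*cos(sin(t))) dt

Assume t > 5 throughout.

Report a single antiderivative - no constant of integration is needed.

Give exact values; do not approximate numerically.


Answer: -5*log(t) + 5*log(t - 5) - 3*log(t - 3) - 2*log(t - 2) + 2*log(t + 2) - sin(sin(t)) - 2*atan(t).


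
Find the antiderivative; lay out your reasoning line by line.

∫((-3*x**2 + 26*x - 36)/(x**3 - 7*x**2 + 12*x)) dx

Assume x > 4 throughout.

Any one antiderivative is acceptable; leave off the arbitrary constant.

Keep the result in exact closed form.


Step 1. Decompose ∫((-3*x**2 + 26*x - 36)/(x**3 - 7*x**2 + 12*x)) dx by partial fractions, (-3*x**2 + 26*x - 36)/(x**3 - 7*x**2 + 12*x) = -5/(x - 3) + 5/(x - 4) - 3/x: now ∫(-3/x) dx + ∫(5/(x - 4)) dx + ∫(-5/(x - 3)) dx.
Step 2. Evaluate the standard form [assuming x > 4]: now 5*log(x - 4) + ∫(-3/x) dx + ∫(-5/(x - 3)) dx.
Step 3. Evaluate the standard form [assuming x > 3]: now 5*log(x - 4) - 5*log(x - 3) + ∫(-3/x) dx.
Step 4. Evaluate the standard form [assuming x > 0]: now -3*log(x) + 5*log(x - 4) - 5*log(x - 3).
Answer: -3*log(x) + 5*log(x - 4) - 5*log(x - 3).


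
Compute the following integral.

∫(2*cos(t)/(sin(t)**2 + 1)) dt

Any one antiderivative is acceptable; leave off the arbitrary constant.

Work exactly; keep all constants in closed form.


Answer: 2*atan(sin(t)).


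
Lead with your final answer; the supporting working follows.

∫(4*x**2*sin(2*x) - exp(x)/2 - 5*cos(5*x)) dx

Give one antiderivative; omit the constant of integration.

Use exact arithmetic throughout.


The answer is -2*x**2*cos(2*x) + 2*x*sin(2*x) - exp(x)/2 - sin(5*x) + cos(2*x).
Step 1. Rewrite: now ∫(4*x**2*sin(2*x)) dx + ∫(-exp(x)/2) dx + ∫(-5*cos(5*x)) dx.
Step 2. Evaluate the standard form: now -sin(5*x) + ∫(4*x**2*sin(2*x)) dx + ∫(-exp(x)/2) dx.
Step 3. Evaluate the standard form: now -exp(x)/2 - sin(5*x) + ∫(4*x**2*sin(2*x)) dx.
Step 4. Integrate ∫(4*x**2*sin(2*x)) dx by parts with u = x**2, dv = (4*sin(2*x)) dx, so v = -2*cos(2*x): now -2*x**2*cos(2*x) - exp(x)/2 - sin(5*x) + ∫(4*x*cos(2*x)) dx.
Step 5. Integrate ∫(4*x*cos(2*x)) dx by parts with u = x, dv = (4*cos(2*x)) dx, so v = 2*sin(2*x): now -2*x**2*cos(2*x) + 2*x*sin(2*x) - exp(x)/2 - sin(5*x) + ∫(-2*sin(2*x)) dx.
Step 6. Evaluate the standard form: now -2*x**2*cos(2*x) + 2*x*sin(2*x) - exp(x)/2 - sin(5*x) + cos(2*x).
Answer: -2*x**2*cos(2*x) + 2*x*sin(2*x) - exp(x)/2 - sin(5*x) + cos(2*x).


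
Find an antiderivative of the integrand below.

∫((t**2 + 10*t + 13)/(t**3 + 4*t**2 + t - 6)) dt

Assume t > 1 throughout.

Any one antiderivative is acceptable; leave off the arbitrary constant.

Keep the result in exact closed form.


Answer: 2*log(t - 1) + log(t + 2) - 2*log(t + 3).


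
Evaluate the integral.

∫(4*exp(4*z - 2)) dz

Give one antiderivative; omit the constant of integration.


Answer: exp(4*z - 2).


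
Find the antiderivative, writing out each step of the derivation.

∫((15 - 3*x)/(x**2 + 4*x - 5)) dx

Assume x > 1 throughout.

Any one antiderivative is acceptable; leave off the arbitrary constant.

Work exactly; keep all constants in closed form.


Step 1. Decompose ∫((15 - 3*x)/(x**2 + 4*x - 5)) dx by partial fractions, (15 - 3*x)/(x**2 + 4*x - 5) = -5/(x + 5) + 2/(x - 1): now ∫(2/(x - 1)) dx + ∫(-5/(x + 5)) dx.
Step 2. Evaluate the standard form [assuming x > -5]: now -5*log(x + 5) + ∫(2/(x - 1)) dx.
Step 3. Evaluate the standard form [assuming x > 1]: now 2*log(x - 1) - 5*log(x + 5).
Answer: 2*log(x - 1) - 5*log(x + 5).


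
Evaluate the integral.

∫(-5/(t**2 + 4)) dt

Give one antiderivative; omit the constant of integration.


Answer: -5*atan(t/2)/2.


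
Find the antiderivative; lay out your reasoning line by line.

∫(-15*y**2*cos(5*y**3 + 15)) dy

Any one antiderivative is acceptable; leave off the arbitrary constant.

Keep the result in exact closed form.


Step 1. Substitute u = y**3 + 3, turning ∫(-15*y**2*cos(5*y**3 + 15)) dy into ∫(-5*cos(5*u)) du: now ∫(-5*cos(5*u)) du.
Step 2. Evaluate the standard form: now -sin(5*u).
Step 3. Substitute back u = y**3 + 3: now -sin(5*y**3 + 15).
Answer: -sin(5*y**3 + 15).


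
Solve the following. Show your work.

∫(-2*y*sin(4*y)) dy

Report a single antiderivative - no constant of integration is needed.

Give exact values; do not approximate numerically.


Step 1. Integrate ∫(-2*y*sin(4*y)) dy by parts with u = y, dv = (-2*sin(4*y)) dy, so v = cos(4*y)/2: now y*cos(4*y)/2 + ∫(-cos(4*y)/2) dy.
Step 2. Evaluate the standard form: now y*cos(4*y)/2 - sin(4*y)/8.
Answer: y*cos(4*y)/2 - sin(4*y)/8.


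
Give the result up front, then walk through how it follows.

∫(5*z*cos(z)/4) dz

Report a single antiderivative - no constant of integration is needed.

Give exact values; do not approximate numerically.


The answer is 5*z*sin(z)/4 + 5*cos(z)/4.
Step 1. Integrate ∫(5*z*cos(z)/4) dz by parts with u = z, dv = (5*cos(z)/4) dz, so v = 5*sin(z)/4: now 5*z*sin(z)/4 + ∫(-5*sin(z)/4) dz.
Step 2. Evaluate the standard form: now 5*z*sin(z)/4 + 5*cos(z)/4.
Answer: 5*z*sin(z)/4 + 5*cos(z)/4.


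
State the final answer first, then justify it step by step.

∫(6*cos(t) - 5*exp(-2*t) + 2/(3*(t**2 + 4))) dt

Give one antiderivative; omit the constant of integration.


The answer is 6*sin(t) + atan(t/2)/3 + 5*exp(-2*t)/2.
Step 1. Rewrite: now ∫(2/(3*(t**2 + 4))) dt + ∫(-5*exp(-2*t)) dt + ∫(6*cos(t)) dt.
Step 2. Evaluate the standard form: now ∫(2/(3*(t**2 + 4))) dt + ∫(6*cos(t)) dt + 5*exp(-2*t)/2.
Step 3. Evaluate the standard form: now 6*sin(t) + ∫(2/(3*(t**2 + 4))) dt + 5*exp(-2*t)/2.
Step 4. Evaluate the standard form: now 6*sin(t) + atan(t/2)/3 + 5*exp(-2*t)/2.
Answer: 6*sin(t) + atan(t/2)/3 + 5*exp(-2*t)/2.


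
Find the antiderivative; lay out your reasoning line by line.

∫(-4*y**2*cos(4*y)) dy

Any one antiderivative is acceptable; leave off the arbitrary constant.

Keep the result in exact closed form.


Step 1. Integrate ∫(-4*y**2*cos(4*y)) dy by parts with u = y**2, dv = (-4*cos(4*y)) dy, so v = -sin(4*y): now -y**2*sin(4*y) + ∫(2*y*sin(4*y)) dy.
Step 2. Integrate ∫(2*y*sin(4*y)) dy by parts with u = y, dv = (2*sin(4*y)) dy, so v = -cos(4*y)/2: now -y**2*sin(4*y) - y*cos(4*y)/2 + ∫(cos(4*y)/2) dy.
Step 3. Evaluate the standard form: now -y**2*sin(4*y) - y*cos(4*y)/2 + sin(4*y)/8.
Answer: -y**2*sin(4*y) - y*cos(4*y)/2 + sin(4*y)/8.


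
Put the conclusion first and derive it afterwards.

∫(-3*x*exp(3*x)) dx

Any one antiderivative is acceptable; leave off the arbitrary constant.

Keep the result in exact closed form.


The answer is -x*exp(3*x) + exp(3*x)/3.
Step 1. Integrate ∫(-3*x*exp(3*x)) dx by parts with u = x, dv = (-3*exp(3*x)) dx, so v = -exp(3*x): now -x*exp(3*x) + ∫(exp(3*x)) dx.
Step 2. Evaluate the standard form: now -x*exp(3*x) + exp(3*x)/3.
Answer: -x*exp(3*x) + exp(3*x)/3.


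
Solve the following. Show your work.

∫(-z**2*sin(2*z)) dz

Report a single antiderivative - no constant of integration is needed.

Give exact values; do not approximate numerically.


Step 1. Integrate ∫(-z**2*sin(2*z)) dz by parts with u = z**2, dv = (-sin(2*z)) dz, so v = cos(2*z)/2: now z**2*cos(2*z)/2 + ∫(-z*cos(2*z)) dz.
Step 2. Integrate ∫(-z*cos(2*z)) dz by parts with u = z, dv = (-cos(2*z)) dz, so v = -sin(2*z)/2: now z**2*cos(2*z)/2 - z*sin(2*z)/2 + ∫(sin(2*z)/2) dz.
Step 3. Evaluate the standard form: now z**2*cos(2*z)/2 - z*sin(2*z)/2 - cos(2*z)/4.
Answer: z**2*cos(2*z)/2 - z*sin(2*z)/2 - cos(2*z)/4.


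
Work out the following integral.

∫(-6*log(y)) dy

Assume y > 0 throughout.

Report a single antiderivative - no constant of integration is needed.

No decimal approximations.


Answer: -6*y*log(y) + 6*y.


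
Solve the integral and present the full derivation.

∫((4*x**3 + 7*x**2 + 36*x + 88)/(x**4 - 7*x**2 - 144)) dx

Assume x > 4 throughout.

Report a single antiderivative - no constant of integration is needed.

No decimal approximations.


Step 1. Decompose ∫((4*x**3 + 7*x**2 + 36*x + 88)/(x**4 - 7*x**2 - 144)) dx by partial fractions, (4*x**3 + 7*x**2 + 36*x + 88)/(x**4 - 7*x**2 - 144) = -1/(x**2 + 9) + 1/(x + 4) + 3/(x - 4): now ∫(3/(x - 4)) dx + ∫(1/(x + 4)) dx + ∫(-1/(x**2 + 9)) dx.
Step 2. Evaluate the standard form [assuming x > -4]: now log(x + 4) + ∫(3/(x - 4)) dx + ∫(-1/(x**2 + 9)) dx.
Step 3. Evaluate the standard form [assuming x > 4]: now 3*log(x - 4) + log(x + 4) + ∫(-1/(x**2 + 9)) dx.
Step 4. Evaluate the standard form: now 3*log(x - 4) + log(x + 4) - atan(x/3)/3.
Answer: 3*log(x - 4) + log(x + 4) - atan(x/3)/3.


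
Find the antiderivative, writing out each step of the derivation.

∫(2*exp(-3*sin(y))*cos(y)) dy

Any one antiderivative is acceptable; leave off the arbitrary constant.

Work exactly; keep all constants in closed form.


Step 1. Substitute u = sin(y), turning ∫(2*exp(-3*sin(y))*cos(y)) dy into ∫(2*exp(-3*u)) du: now ∫(2*exp(-3*u)) du.
Step 2. Evaluate the standard form: now -2*exp(-3*u)/3.
Step 3. Substitute back u = sin(y): now -2*exp(-3*sin(y))/3.
Answer: -2*exp(-3*sin(y))/3.


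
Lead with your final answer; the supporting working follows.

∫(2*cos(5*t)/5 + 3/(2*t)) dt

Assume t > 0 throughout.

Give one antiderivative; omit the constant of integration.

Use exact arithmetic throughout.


The answer is 3*log(t)/2 + 2*sin(5*t)/25.
Step 1. Rewrite: now ∫(3/(2*t)) dt + ∫(2*cos(5*t)/5) dt.
Step 2. Evaluate the standard form [assuming t > 0]: now 3*log(t)/2 + ∫(2*cos(5*t)/5) dt.
Step 3. Evaluate the standard form: now 3*log(t)/2 + 2*sin(5*t)/25.
Answer: 3*log(t)/2 + 2*sin(5*t)/25.


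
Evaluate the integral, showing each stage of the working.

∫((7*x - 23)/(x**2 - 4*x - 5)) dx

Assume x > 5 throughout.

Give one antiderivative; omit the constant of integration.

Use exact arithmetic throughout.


Step 1. Decompose ∫((7*x - 23)/(x**2 - 4*x - 5)) dx by partial fractions, (7*x - 23)/(x**2 - 4*x - 5) = 5/(x + 1) + 2/(x - 5): now ∫(2/(x - 5)) dx + ∫(5/(x + 1)) dx.
Step 2. Evaluate the standard form [assuming x > 5]: now 2*log(x - 5) + ∫(5/(x + 1)) dx.
Step 3. Evaluate the standard form [assuming x > -1]: now 2*log(x - 5) + 5*log(x + 1).
Answer: 2*log(x - 5) + 5*log(x + 1).


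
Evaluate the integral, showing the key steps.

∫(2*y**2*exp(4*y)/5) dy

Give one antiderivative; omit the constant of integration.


Step 1. Integrate ∫(2*y**2*exp(4*y)/5) dy by parts with u = y**2, dv = (2*exp(4*y)/5) dy, so v = exp(4*y)/10: now y**2*exp(4*y)/10 + ∫(-y*exp(4*y)/5) dy.
Step 2. Integrate ∫(-y*exp(4*y)/5) dy by parts with u = y, dv = (-exp(4*y)/5) dy, so v = -exp(4*y)/20: now y**2*exp(4*y)/10 - y*exp(4*y)/20 + ∫(exp(4*y)/20) dy.
Step 3. Evaluate the standard form: now y**2*exp(4*y)/10 - y*exp(4*y)/20 + exp(4*y)/80.
Answer: y**2*exp(4*y)/10 - y*exp(4*y)/20 + exp(4*y)/80.


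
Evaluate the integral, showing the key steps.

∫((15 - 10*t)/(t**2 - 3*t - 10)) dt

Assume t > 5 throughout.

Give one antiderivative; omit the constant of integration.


Step 1. Decompose ∫((15 - 10*t)/(t**2 - 3*t - 10)) dt by partial fractions, (15 - 10*t)/(t**2 - 3*t - 10) = -5/(t + 2) - 5/(t - 5): now ∫(-5/(t - 5)) dt + ∫(-5/(t + 2)) dt.
Step 2. Evaluate the standard form [assuming t > 5]: now -5*log(t - 5) + ∫(-5/(t + 2)) dt.
Step 3. Evaluate the standard form [assuming t > -2]: now -5*log(t - 5) - 5*log(t + 2).
Answer: -5*log(t - 5) - 5*log(t + 2).


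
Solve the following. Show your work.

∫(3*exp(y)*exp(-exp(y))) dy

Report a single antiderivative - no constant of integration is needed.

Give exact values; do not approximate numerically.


Step 1. Substitute u = exp(y), turning ∫(3*exp(y)*exp(-exp(y))) dy into ∫(3*exp(-u)) du: now ∫(3*exp(-u)) du.
Step 2. Evaluate the standard form: now -3*exp(-u).
Step 3. Substitute back u = exp(y): now -3*exp(-exp(y)).
Answer: -3*exp(-exp(y)).


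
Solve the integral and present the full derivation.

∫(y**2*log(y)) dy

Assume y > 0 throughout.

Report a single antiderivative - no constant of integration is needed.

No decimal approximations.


Step 1. Integrate ∫(y**2*log(y)) dy by parts with u = log(y), dv = (y**2) dy, so v = y**3/3 [assuming y > 0]: now y**3*log(y)/3 + ∫(-y**2/3) dy.
Step 2. Evaluate the standard form: now y**3*log(y)/3 - y**3/9.
Answer: y**3*log(y)/3 - y**3/9.


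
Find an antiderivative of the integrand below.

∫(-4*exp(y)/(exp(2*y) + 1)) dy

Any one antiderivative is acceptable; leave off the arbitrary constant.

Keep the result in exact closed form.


Answer: -4*atan(exp(y)).


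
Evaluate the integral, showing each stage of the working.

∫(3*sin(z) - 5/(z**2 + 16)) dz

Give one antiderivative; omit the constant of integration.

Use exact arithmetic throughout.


Step 1. Rewrite: now ∫(-5/(z**2 + 16)) dz + ∫(3*sin(z)) dz.
Step 2. Evaluate the standard form: now -5*atan(z/4)/4 + ∫(3*sin(z)) dz.
Step 3. Evaluate the standard form: now -3*cos(z) - 5*atan(z/4)/4.
Answer: -3*cos(z) - 5*atan(z/4)/4.


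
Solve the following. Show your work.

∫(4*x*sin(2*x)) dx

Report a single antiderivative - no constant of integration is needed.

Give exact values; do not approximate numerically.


Step 1. Integrate ∫(4*x*sin(2*x)) dx by parts with u = x, dv = (4*sin(2*x)) dx, so v = -2*cos(2*x): now -2*x*cos(2*x) + ∫(2*cos(2*x)) dx.
Step 2. Evaluate the standard form: now -2*x*cos(2*x) + sin(2*x).
Answer: -2*x*cos(2*x) + sin(2*x).


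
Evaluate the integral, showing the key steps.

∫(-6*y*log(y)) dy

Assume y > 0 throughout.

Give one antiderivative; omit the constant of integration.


Step 1. Integrate ∫(-6*y*log(y)) dy by parts with u = log(y), dv = (-6*y) dy, so v = -3*y**2 [assuming y > 0]: now -3*y**2*log(y) + ∫(3*y) dy.
Step 2. Evaluate the standard form: now -3*y**2*log(y) + 3*y**2/2.
Answer: -3*y**2*log(y) + 3*y**2/2.


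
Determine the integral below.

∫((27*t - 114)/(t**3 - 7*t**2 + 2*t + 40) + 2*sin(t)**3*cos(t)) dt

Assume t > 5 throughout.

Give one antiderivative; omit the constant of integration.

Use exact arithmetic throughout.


Answer: 3*log(t - 5) + log(t - 4) - 4*log(t + 2) + sin(t)**4/2.


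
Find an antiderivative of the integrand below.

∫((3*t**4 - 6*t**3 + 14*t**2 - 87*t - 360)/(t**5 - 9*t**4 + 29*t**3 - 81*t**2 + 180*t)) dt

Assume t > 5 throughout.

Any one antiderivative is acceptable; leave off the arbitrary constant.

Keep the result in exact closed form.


Answer: -2*log(t) + 4*log(t - 5) + log(t - 4) - atan(t/3).


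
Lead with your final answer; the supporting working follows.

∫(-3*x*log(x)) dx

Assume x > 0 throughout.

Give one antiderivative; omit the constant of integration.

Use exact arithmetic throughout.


The answer is -3*x**2*log(x)/2 + 3*x**2/4.
Step 1. Integrate ∫(-3*x*log(x)) dx by parts with u = log(x), dv = (-3*x) dx, so v = -3*x**2/2 [assuming x > 0]: now -3*x**2*log(x)/2 + ∫(3*x/2) dx.
Step 2. Evaluate the standard form: now -3*x**2*log(x)/2 + 3*x**2/4.
Answer: -3*x**2*log(x)/2 + 3*x**2/4.


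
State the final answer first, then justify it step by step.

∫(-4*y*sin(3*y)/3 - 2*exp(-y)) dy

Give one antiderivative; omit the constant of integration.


The answer is 4*y*cos(3*y)/9 - 4*sin(3*y)/27 + 2*exp(-y).
Step 1. Rewrite: now ∫(-4*y*sin(3*y)/3) dy + ∫(-2*exp(-y)) dy.
Step 2. Integrate ∫(-4*y*sin(3*y)/3) dy by parts with u = y, dv = (-4*sin(3*y)/3) dy, so v = 4*cos(3*y)/9: now 4*y*cos(3*y)/9 + ∫(-2*exp(-y)) dy + ∫(-4*cos(3*y)/9) dy.
Step 3. Evaluate the standard form: now 4*y*cos(3*y)/9 - 4*sin(3*y)/27 + ∫(-2*exp(-y)) dy.
Step 4. Evaluate the standard form: now 4*y*cos(3*y)/9 - 4*sin(3*y)/27 + 2*exp(-y).
Answer: 4*y*cos(3*y)/9 - 4*sin(3*y)/27 + 2*exp(-y).


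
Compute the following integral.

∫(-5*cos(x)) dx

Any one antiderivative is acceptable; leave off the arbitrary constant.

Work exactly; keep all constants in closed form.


Answer: -5*sin(x).


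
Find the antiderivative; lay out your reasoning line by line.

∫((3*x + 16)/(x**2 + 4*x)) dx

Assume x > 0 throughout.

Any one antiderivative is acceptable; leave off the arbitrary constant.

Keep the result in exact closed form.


Step 1. Decompose ∫((3*x + 16)/(x**2 + 4*x)) dx by partial fractions, (3*x + 16)/(x**2 + 4*x) = -1/(x + 4) + 4/x: now ∫(4/x) dx + ∫(-1/(x + 4)) dx.
Step 2. Evaluate the standard form [assuming x > -4]: now -log(x + 4) + ∫(4/x) dx.
Step 3. Evaluate the standard form [assuming x > 0]: now 4*log(x) - log(x + 4).
Answer: 4*log(x) - log(x + 4).


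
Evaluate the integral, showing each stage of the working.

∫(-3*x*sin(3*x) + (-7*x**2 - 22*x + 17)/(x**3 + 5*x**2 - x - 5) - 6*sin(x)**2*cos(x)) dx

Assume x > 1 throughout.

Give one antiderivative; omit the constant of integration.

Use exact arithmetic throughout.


Step 1. Rewrite: now ∫(-3*x*sin(3*x)) dx + ∫((-7*x**2 - 22*x + 17)/(x**3 + 5*x**2 - x - 5)) dx + ∫(-6*sin(x)**2*cos(x)) dx.
Step 2. Decompose ∫((-7*x**2 - 22*x + 17)/(x**3 + 5*x**2 - x - 5)) dx by partial fractions, (-7*x**2 - 22*x + 17)/(x**3 + 5*x**2 - x - 5) = -2/(x + 5) - 4/(x + 1) - 1/(x - 1): now ∫(-3*x*sin(3*x)) dx + ∫(-6*sin(x)**2*cos(x)) dx + ∫(-1/(x - 1)) dx + ∫(-4/(x + 1)) dx + ∫(-2/(x + 5)) dx.
Step 3. Evaluate the standard form [assuming x > 1]: now -log(x - 1) + ∫(-3*x*sin(3*x)) dx + ∫(-6*sin(x)**2*cos(x)) dx + ∫(-4/(x + 1)) dx + ∫(-2/(x + 5)) dx.
Step 4. Evaluate the standard form [assuming x > -1]: now -log(x - 1) - 4*log(x + 1) + ∫(-3*x*sin(3*x)) dx + ∫(-6*sin(x)**2*cos(x)) dx + ∫(-2/(x + 5)) dx.
Step 5. Evaluate the standard form [assuming x > -5]: now -log(x - 1) - 4*log(x + 1) - 2*log(x + 5) + ∫(-3*x*sin(3*x)) dx + ∫(-6*sin(x)**2*cos(x)) dx.
Step 6. Integrate ∫(-3*x*sin(3*x)) dx by parts with u = x, dv = (-3*sin(3*x)) dx, so v = cos(3*x): now x*cos(3*x) - log(x - 1) - 4*log(x + 1) - 2*log(x + 5) + ∫(-6*sin(x)**2*cos(x)) dx + ∫(-cos(3*x)) dx.
Step 7. Evaluate the standard form: now x*cos(3*x) - log(x - 1) - 4*log(x + 1) - 2*log(x + 5) - sin(3*x)/3 + ∫(-6*sin(x)**2*cos(x)) dx.
Step 8. Substitute u = sin(x), turning ∫(-6*sin(x)**2*cos(x)) dx into ∫(-6*u**2) du: now x*cos(3*x) - log(x - 1) - 4*log(x + 1) - 2*log(x + 5) - sin(3*x)/3 + ∫(-6*u**2) du.
Step 9. Evaluate the standard form: now -2*u**3 + x*cos(3*x) - log(x - 1) - 4*log(x + 1) - 2*log(x + 5) - sin(3*x)/3.
Step 10. Substitute back u = sin(x): now x*cos(3*x) - log(x - 1) - 4*log(x + 1) - 2*log(x + 5) - 2*sin(x)**3 - sin(3*x)/3.
Answer: x*cos(3*x) - log(x - 1) - 4*log(x + 1) - 2*log(x + 5) - 2*sin(x)**3 - sin(3*x)/3.


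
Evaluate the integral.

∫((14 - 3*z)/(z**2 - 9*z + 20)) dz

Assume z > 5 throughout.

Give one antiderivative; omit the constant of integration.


Answer: -log(z - 5) - 2*log(z - 4).


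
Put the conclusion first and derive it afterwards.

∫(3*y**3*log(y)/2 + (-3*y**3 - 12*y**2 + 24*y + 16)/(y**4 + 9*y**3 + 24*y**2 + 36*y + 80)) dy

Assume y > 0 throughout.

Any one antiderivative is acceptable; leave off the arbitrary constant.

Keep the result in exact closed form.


The answer is 3*y**4*log(y)/8 - 3*y**4/32 - 4*log(y + 4) + log(y + 5) + 2*atan(y/2).
Step 1. Rewrite: now ∫(3*y**3*log(y)/2) dy + ∫((-3*y**3 - 12*y**2 + 24*y + 16)/(y**4 + 9*y**3 + 24*y**2 + 36*y + 80)) dy.
Step 2. Decompose ∫((-3*y**3 - 12*y**2 + 24*y + 16)/(y**4 + 9*y**3 + 24*y**2 + 36*y + 80)) dy by partial fractions, (-3*y**3 - 12*y**2 + 24*y + 16)/(y**4 + 9*y**3 + 24*y**2 + 36*y + 80) = 4/(y**2 + 4) + 1/(y + 5) - 4/(y + 4): now ∫(3*y**3*log(y)/2) dy + ∫(-4/(y + 4)) dy + ∫(1/(y + 5)) dy + ∫(4/(y**2 + 4)) dy.
Step 3. Evaluate the standard form [assuming y > -5]: now log(y + 5) + ∫(3*y**3*log(y)/2) dy + ∫(-4/(y + 4)) dy + ∫(4/(y**2 + 4)) dy.
Step 4. Evaluate the standard form [assuming y > -4]: now -4*log(y + 4) + log(y + 5) + ∫(3*y**3*log(y)/2) dy + ∫(4/(y**2 + 4)) dy.
Step 5. Evaluate the standard form: now -4*log(y + 4) + log(y + 5) + 2*atan(y/2) + ∫(3*y**3*log(y)/2) dy.
Step 6. Integrate ∫(3*y**3*log(y)/2) dy by parts with u = log(y), dv = (3*y**3/2) dy, so v = 3*y**4/8 [assuming y > 0]: now 3*y**4*log(y)/8 - 4*log(y + 4) + log(y + 5) + 2*atan(y/2) + ∫(-3*y**3/8) dy.
Step 7. Evaluate the standard form: now 3*y**4*log(y)/8 - 3*y**4/32 - 4*log(y + 4) + log(y + 5) + 2*atan(y/2).
Answer: 3*y**4*log(y)/8 - 3*y**4/32 - 4*log(y + 4) + log(y + 5) + 2*atan(y/2).


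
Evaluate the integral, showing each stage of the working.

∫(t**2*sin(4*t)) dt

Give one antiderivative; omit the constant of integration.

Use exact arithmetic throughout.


Step 1. Integrate ∫(t**2*sin(4*t)) dt by parts with u = t**2, dv = (sin(4*t)) dt, so v = -cos(4*t)/4: now -t**2*cos(4*t)/4 + ∫(t*cos(4*t)/2) dt.
Step 2. Integrate ∫(t*cos(4*t)/2) dt by parts with u = t, dv = (cos(4*t)/2) dt, so v = sin(4*t)/8: now -t**2*cos(4*t)/4 + t*sin(4*t)/8 + ∫(-sin(4*t)/8) dt.
Step 3. Evaluate the standard form: now -t**2*cos(4*t)/4 + t*sin(4*t)/8 + cos(4*t)/32.
Answer: -t**2*cos(4*t)/4 + t*sin(4*t)/8 + cos(4*t)/32.


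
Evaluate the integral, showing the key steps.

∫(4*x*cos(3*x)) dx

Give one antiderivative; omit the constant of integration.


Step 1. Integrate ∫(4*x*cos(3*x)) dx by parts with u = x, dv = (4*cos(3*x)) dx, so v = 4*sin(3*x)/3: now 4*x*sin(3*x)/3 + ∫(-4*sin(3*x)/3) dx.
Step 2. Evaluate the standard form: now 4*x*sin(3*x)/3 + 4*cos(3*x)/9.
Answer: 4*x*sin(3*x)/3 + 4*cos(3*x)/9.


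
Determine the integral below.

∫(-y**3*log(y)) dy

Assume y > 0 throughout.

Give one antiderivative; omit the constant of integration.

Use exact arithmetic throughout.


Answer: -y**4*log(y)/4 + y**4/16.


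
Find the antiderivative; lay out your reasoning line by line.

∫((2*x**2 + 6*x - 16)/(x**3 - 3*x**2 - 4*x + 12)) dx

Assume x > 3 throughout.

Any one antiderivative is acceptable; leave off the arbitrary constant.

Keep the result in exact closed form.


Step 1. Decompose ∫((2*x**2 + 6*x - 16)/(x**3 - 3*x**2 - 4*x + 12)) dx by partial fractions, (2*x**2 + 6*x - 16)/(x**3 - 3*x**2 - 4*x + 12) = -1/(x + 2) - 1/(x - 2) + 4/(x - 3): now ∫(4/(x - 3)) dx + ∫(-1/(x - 2)) dx + ∫(-1/(x + 2)) dx.
Step 2. Evaluate the standard form [assuming x > 2]: now -log(x - 2) + ∫(4/(x - 3)) dx + ∫(-1/(x + 2)) dx.
Step 3. Evaluate the standard form [assuming x > 3]: now 4*log(x - 3) - log(x - 2) + ∫(-1/(x + 2)) dx.
Step 4. Evaluate the standard form [assuming x > -2]: now 4*log(x - 3) - log(x - 2) - log(x + 2).
Answer: 4*log(x - 3) - log(x - 2) - log(x + 2).


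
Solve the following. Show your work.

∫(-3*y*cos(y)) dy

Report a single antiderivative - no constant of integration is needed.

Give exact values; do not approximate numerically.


Step 1. Integrate ∫(-3*y*cos(y)) dy by parts with u = y, dv = (-3*cos(y)) dy, so v = -3*sin(y): now -3*y*sin(y) + ∫(3*sin(y)) dy.
Step 2. Evaluate the standard form: now -3*y*sin(y) - 3*cos(y).
Answer: -3*y*sin(y) - 3*cos(y).


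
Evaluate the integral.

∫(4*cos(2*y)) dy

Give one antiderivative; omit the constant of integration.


Answer: 2*sin(2*y).


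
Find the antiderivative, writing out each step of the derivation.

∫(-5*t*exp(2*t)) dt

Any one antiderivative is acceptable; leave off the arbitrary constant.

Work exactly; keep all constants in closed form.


Step 1. Integrate ∫(-5*t*exp(2*t)) dt by parts with u = t, dv = (-5*exp(2*t)) dt, so v = -5*exp(2*t)/2: now -5*t*exp(2*t)/2 + ∫(5*exp(2*t)/2) dt.
Step 2. Evaluate the standard form: now -5*t*exp(2*t)/2 + 5*exp(2*t)/4.
Answer: -5*t*exp(2*t)/2 + 5*exp(2*t)/4.


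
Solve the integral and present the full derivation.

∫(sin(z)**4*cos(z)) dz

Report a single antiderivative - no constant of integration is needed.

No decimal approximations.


Step 1. Substitute u = sin(z), turning ∫(sin(z)**4*cos(z)) dz into ∫(u**4) du: now ∫(u**4) du.
Step 2. Evaluate the standard form: now u**5/5.
Step 3. Substitute back u = sin(z): now sin(z)**5/5.
Answer: sin(z)**5/5.


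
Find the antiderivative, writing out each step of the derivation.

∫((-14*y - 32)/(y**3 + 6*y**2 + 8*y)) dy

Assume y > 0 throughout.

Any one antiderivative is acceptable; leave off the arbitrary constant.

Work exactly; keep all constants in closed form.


Step 1. Decompose ∫((-14*y - 32)/(y**3 + 6*y**2 + 8*y)) dy by partial fractions, (-14*y - 32)/(y**3 + 6*y**2 + 8*y) = 3/(y + 4) + 1/(y + 2) - 4/y: now ∫(-4/y) dy + ∫(1/(y + 2)) dy + ∫(3/(y + 4)) dy.
Step 2. Evaluate the standard form [assuming y > -4]: now 3*log(y + 4) + ∫(-4/y) dy + ∫(1/(y + 2)) dy.
Step 3. Evaluate the standard form [assuming y > 0]: now -4*log(y) + 3*log(y + 4) + ∫(1/(y + 2)) dy.
Step 4. Evaluate the standard form [assuming y > -2]: now -4*log(y) + log(y + 2) + 3*log(y + 4).
Answer: -4*log(y) + log(y + 2) + 3*log(y + 4).


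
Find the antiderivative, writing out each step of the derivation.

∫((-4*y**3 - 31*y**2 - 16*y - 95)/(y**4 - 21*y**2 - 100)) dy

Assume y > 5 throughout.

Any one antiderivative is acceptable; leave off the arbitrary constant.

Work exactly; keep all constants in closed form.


Step 1. Decompose ∫((-4*y**3 - 31*y**2 - 16*y - 95)/(y**4 - 21*y**2 - 100)) dy by partial fractions, (-4*y**3 - 31*y**2 - 16*y - 95)/(y**4 - 21*y**2 - 100) = -1/(y**2 + 4) + 1/(y + 5) - 5/(y - 5): now ∫(-5/(y - 5)) dy + ∫(1/(y + 5)) dy + ∫(-1/(y**2 + 4)) dy.
Step 2. Evaluate the standard form [assuming y > 5]: now -5*log(y - 5) + ∫(1/(y + 5)) dy + ∫(-1/(y**2 + 4)) dy.
Step 3. Evaluate the standard form [assuming y > -5]: now -5*log(y - 5) + log(y + 5) + ∫(-1/(y**2 + 4)) dy.
Step 4. Evaluate the standard form: now -5*log(y - 5) + log(y + 5) - atan(y/2)/2.
Answer: -5*log(y - 5) + log(y + 5) - atan(y/2)/2.


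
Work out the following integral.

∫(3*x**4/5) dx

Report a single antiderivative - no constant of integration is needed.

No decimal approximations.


Answer: 3*x**5/25.


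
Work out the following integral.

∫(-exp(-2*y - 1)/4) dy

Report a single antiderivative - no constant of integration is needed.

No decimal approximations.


Answer: exp(-2*y - 1)/8.


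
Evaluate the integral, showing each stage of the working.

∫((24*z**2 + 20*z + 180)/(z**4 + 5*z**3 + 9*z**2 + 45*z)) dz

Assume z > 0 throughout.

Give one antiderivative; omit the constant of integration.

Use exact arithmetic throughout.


Step 1. Decompose ∫((24*z**2 + 20*z + 180)/(z**4 + 5*z**3 + 9*z**2 + 45*z)) dz by partial fractions, (24*z**2 + 20*z + 180)/(z**4 + 5*z**3 + 9*z**2 + 45*z) = 4/(z**2 + 9) - 4/(z + 5) + 4/z: now ∫(4/z) dz + ∫(-4/(z + 5)) dz + ∫(4/(z**2 + 9)) dz.
Step 2. Evaluate the standard form [assuming z > 0]: now 4*log(z) + ∫(-4/(z + 5)) dz + ∫(4/(z**2 + 9)) dz.
Step 3. Evaluate the standard form [assuming z > -5]: now 4*log(z) - 4*log(z + 5) + ∫(4/(z**2 + 9)) dz.
Step 4. Evaluate the standard form: now 4*log(z) - 4*log(z + 5) + 4*atan(z/3)/3.
Answer: 4*log(z) - 4*log(z + 5) + 4*atan(z/3)/3.


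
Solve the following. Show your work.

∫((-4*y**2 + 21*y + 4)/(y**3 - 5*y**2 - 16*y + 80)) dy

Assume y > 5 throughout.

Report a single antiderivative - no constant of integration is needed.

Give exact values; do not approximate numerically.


Step 1. Decompose ∫((-4*y**2 + 21*y + 4)/(y**3 - 5*y**2 - 16*y + 80)) dy by partial fractions, (-4*y**2 + 21*y + 4)/(y**3 - 5*y**2 - 16*y + 80) = -2/(y + 4) - 3/(y - 4) + 1/(y - 5): now ∫(1/(y - 5)) dy + ∫(-3/(y - 4)) dy + ∫(-2/(y + 4)) dy.
Step 2. Evaluate the standard form [assuming y > -4]: now -2*log(y + 4) + ∫(1/(y - 5)) dy + ∫(-3/(y - 4)) dy.
Step 3. Evaluate the standard form [assuming y > 4]: now -3*log(y - 4) - 2*log(y + 4) + ∫(1/(y - 5)) dy.
Step 4. Evaluate the standard form [assuming y > 5]: now log(y - 5) - 3*log(y - 4) - 2*log(y + 4).
Answer: log(y - 5) - 3*log(y - 4) - 2*log(y + 4).


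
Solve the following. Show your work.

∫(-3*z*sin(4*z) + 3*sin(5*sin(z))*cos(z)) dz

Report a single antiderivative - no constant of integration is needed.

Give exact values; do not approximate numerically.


Step 1. Rewrite: now ∫(-3*z*sin(4*z)) dz + ∫(3*sin(5*sin(z))*cos(z)) dz.
Step 2. Integrate ∫(-3*z*sin(4*z)) dz by parts with u = z, dv = (-3*sin(4*z)) dz, so v = 3*cos(4*z)/4: now 3*z*cos(4*z)/4 + ∫(3*sin(5*sin(z))*cos(z)) dz + ∫(-3*cos(4*z)/4) dz.
Step 3. Evaluate the standard form: now 3*z*cos(4*z)/4 - 3*sin(4*z)/16 + ∫(3*sin(5*sin(z))*cos(z)) dz.
Step 4. Substitute u = sin(z), turning ∫(3*sin(5*sin(z))*cos(z)) dz into ∫(3*sin(5*u)) du: now 3*z*cos(4*z)/4 - 3*sin(4*z)/16 + ∫(3*sin(5*u)) du.
Step 5. Evaluate the standard form: now 3*z*cos(4*z)/4 - 3*sin(4*z)/16 - 3*cos(5*u)/5.
Step 6. Substitute back u = sin(z): now 3*z*cos(4*z)/4 - 3*sin(4*z)/16 - 3*cos(5*sin(z))/5.
Answer: 3*z*cos(4*z)/4 - 3*sin(4*z)/16 - 3*cos(5*sin(z))/5.


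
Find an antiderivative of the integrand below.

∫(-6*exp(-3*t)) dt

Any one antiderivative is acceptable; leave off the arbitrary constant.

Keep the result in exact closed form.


Answer: 2*exp(-3*t).


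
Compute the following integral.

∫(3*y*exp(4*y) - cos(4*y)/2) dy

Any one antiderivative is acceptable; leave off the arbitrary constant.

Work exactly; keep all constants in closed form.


Answer: 3*y*exp(4*y)/4 - 3*exp(4*y)/16 - sin(4*y)/8.


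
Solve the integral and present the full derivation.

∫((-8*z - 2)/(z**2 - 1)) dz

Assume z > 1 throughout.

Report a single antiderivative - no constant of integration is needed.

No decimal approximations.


Step 1. Decompose ∫((-8*z - 2)/(z**2 - 1)) dz by partial fractions, (-8*z - 2)/(z**2 - 1) = -3/(z + 1) - 5/(z - 1): now ∫(-5/(z - 1)) dz + ∫(-3/(z + 1)) dz.
Step 2. Evaluate the standard form [assuming z > -1]: now -3*log(z + 1) + ∫(-5/(z - 1)) dz.
Step 3. Evaluate the standard form [assuming z > 1]: now -5*log(z - 1) - 3*log(z + 1).
Answer: -5*log(z - 1) - 3*log(z + 1).


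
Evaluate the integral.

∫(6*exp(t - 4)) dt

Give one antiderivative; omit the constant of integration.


Answer: 6*exp(t - 4).


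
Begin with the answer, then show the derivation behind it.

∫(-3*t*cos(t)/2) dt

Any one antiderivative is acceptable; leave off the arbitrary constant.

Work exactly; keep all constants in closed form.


The answer is -3*t*sin(t)/2 - 3*cos(t)/2.
Step 1. Integrate ∫(-3*t*cos(t)/2) dt by parts with u = t, dv = (-3*cos(t)/2) dt, so v = -3*sin(t)/2: now -3*t*sin(t)/2 + ∫(3*sin(t)/2) dt.
Step 2. Evaluate the standard form: now -3*t*sin(t)/2 - 3*cos(t)/2.
Answer: -3*t*sin(t)/2 - 3*cos(t)/2.


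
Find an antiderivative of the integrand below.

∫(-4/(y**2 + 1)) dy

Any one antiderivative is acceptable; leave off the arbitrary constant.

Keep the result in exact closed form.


Answer: -4*atan(y).


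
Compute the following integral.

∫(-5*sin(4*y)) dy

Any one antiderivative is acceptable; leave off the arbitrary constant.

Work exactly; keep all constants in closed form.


Answer: 5*cos(4*y)/4.


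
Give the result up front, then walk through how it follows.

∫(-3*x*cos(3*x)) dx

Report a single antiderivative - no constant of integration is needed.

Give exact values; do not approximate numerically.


The answer is -x*sin(3*x) - cos(3*x)/3.
Step 1. Integrate ∫(-3*x*cos(3*x)) dx by parts with u = x, dv = (-3*cos(3*x)) dx, so v = -sin(3*x): now -x*sin(3*x) + ∫(sin(3*x)) dx.
Step 2. Evaluate the standard form: now -x*sin(3*x) - cos(3*x)/3.
Answer: -x*sin(3*x) - cos(3*x)/3.
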